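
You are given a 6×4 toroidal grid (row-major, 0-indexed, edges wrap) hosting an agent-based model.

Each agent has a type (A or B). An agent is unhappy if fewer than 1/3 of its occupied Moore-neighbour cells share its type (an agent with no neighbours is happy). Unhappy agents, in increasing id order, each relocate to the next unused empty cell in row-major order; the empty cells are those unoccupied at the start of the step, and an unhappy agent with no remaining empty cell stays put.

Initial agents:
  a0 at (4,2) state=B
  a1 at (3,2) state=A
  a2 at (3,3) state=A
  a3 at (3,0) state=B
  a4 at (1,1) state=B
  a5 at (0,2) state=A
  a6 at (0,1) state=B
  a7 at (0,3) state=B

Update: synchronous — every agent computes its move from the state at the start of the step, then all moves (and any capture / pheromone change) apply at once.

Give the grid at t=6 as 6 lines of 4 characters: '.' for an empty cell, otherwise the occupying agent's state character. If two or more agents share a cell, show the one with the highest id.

t=1: a0@(0,0):B a1@(3,2):A a2@(3,3):A a3@(1,0):B a4@(1,1):B a5@(1,2):A a6@(0,1):B a7@(1,3):B
t=2: a0@(0,0):B a1@(3,2):A a2@(3,3):A a3@(1,0):B a4@(1,1):B a5@(0,2):A a6@(0,1):B a7@(1,3):B
t=3: a0@(0,0):B a1@(3,2):A a2@(3,3):A a3@(1,0):B a4@(1,1):B a5@(0,3):A a6@(0,1):B a7@(1,3):B
t=4: a0@(0,0):B a1@(3,2):A a2@(3,3):A a3@(1,0):B a4@(1,1):B a5@(0,2):A a6@(0,1):B a7@(1,3):B
t=5: a0@(0,0):B a1@(3,2):A a2@(3,3):A a3@(1,0):B a4@(1,1):B a5@(0,3):A a6@(0,1):B a7@(1,3):B
t=6: a0@(0,0):B a1@(3,2):A a2@(3,3):A a3@(1,0):B a4@(1,1):B a5@(0,2):A a6@(0,1):B a7@(1,3):B

BBA.
BB.B
....
..AA
....
....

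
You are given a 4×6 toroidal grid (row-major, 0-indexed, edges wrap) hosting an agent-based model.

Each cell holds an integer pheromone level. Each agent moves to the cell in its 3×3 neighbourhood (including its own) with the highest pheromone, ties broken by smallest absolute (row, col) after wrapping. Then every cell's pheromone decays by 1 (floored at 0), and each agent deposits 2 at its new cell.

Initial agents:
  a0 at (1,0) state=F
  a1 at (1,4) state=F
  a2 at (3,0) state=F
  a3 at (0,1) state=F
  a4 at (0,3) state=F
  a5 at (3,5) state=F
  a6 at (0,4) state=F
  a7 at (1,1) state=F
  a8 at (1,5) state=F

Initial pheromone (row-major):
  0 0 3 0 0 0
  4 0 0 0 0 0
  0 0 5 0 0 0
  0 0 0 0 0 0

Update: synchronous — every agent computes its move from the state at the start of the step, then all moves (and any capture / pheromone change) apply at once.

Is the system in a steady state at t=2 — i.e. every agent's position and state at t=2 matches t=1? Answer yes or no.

no

t=1: a0@(1,0) a1@(0,3) a2@(0,0) a3@(1,0) a4@(0,2) a5@(0,0) a6@(0,3) a7@(2,2) a8@(1,0) | pheromone: 4 0 4 4 0 0 / 9 0 0 0 0 0 / 0 0 6 0 0 0 / 0 0 0 0 0 0
t=2: a0@(1,0) a1@(0,2) a2@(1,0) a3@(1,0) a4@(0,2) a5@(1,0) a6@(0,2) a7@(2,2) a8@(1,0) | pheromone: 3 0 9 3 0 0 / 18 0 0 0 0 0 / 0 0 7 0 0 0 / 0 0 0 0 0 0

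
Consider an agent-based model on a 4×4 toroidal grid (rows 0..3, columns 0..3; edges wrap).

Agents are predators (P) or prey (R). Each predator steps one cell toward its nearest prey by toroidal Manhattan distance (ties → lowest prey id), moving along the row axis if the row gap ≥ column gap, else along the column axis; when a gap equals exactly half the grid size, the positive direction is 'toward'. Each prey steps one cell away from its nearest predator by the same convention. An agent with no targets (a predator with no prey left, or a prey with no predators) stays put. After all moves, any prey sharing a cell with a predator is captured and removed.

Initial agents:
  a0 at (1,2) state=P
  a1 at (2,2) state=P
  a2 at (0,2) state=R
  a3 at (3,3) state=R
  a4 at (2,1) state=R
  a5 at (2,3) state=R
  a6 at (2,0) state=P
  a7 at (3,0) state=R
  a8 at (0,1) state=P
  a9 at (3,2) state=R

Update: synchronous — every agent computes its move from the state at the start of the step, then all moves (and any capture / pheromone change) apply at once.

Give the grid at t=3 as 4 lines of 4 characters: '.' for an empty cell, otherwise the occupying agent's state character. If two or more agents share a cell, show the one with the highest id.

....
..RR
..PP
R...

t=1: a0@(0,2):P a1@(2,1):P a2@(3,2):R a3@(0,3):R a4@(2,0):R a5@(2,0):R a6@(2,1):P a7@(0,0):R a8@(0,2):P
t=2: a0@(3,2):P a1@(2,0):P a2@(2,2):R a3@(0,0):R a4@(2,3):R a5@(2,3):R a6@(2,0):P a7@(0,3):R a8@(3,2):P
t=3: a0@(2,2):P a1@(2,3):P a2@(1,2):R a3@(3,0):R a6@(2,3):P a7@(1,3):R a8@(2,2):P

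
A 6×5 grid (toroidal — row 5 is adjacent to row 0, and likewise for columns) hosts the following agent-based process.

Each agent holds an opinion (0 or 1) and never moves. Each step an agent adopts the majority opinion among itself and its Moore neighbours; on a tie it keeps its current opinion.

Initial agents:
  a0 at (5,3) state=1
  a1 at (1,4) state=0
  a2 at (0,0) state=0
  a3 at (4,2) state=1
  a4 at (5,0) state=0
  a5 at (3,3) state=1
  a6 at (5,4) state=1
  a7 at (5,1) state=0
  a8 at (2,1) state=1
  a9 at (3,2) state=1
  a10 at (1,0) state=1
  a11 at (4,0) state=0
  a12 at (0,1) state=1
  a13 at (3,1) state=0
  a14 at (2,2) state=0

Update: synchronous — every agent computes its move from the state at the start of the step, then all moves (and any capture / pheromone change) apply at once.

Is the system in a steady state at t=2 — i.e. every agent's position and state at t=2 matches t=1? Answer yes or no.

no

t=1: a0@(5,3):1 a1@(1,4):0 a2@(0,0):0 a3@(4,2):1 a4@(5,0):0 a5@(3,3):1 a6@(5,4):0 a7@(5,1):0 a8@(2,1):1 a9@(3,2):1 a10@(1,0):1 a11@(4,0):0 a12@(0,1):0 a13@(3,1):0 a14@(2,2):1
t=2: a0@(5,3):1 a1@(1,4):0 a2@(0,0):0 a3@(4,2):1 a4@(5,0):0 a5@(3,3):1 a6@(5,4):0 a7@(5,1):0 a8@(2,1):1 a9@(3,2):1 a10@(1,0):0 a11@(4,0):0 a12@(0,1):0 a13@(3,1):1 a14@(2,2):1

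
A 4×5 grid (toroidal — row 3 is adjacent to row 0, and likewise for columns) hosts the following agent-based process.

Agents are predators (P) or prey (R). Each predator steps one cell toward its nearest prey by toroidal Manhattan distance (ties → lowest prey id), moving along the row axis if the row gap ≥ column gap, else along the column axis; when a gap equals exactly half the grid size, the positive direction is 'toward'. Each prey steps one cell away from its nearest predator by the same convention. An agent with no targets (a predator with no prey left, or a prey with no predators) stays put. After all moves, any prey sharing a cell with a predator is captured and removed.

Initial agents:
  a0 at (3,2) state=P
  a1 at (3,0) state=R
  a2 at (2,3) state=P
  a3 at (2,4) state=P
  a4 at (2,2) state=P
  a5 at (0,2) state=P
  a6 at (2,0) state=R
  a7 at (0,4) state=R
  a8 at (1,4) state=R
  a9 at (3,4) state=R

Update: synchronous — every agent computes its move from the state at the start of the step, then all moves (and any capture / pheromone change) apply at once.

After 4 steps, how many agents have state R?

2

t=1: a0@(3,1):P a1@(3,4):R a2@(2,4):P a3@(2,0):P a4@(2,1):P a5@(0,3):P a7@(3,4):R a8@(0,4):R a9@(0,4):R
t=2: a0@(3,0):P a2@(3,4):P a3@(3,0):P a4@(2,0):P a5@(0,4):P a8@(0,0):R a9@(0,0):R
t=3: a0@(0,0):P a2@(0,4):P a3@(0,0):P a4@(3,0):P a5@(0,0):P a8@(1,0):R a9@(1,0):R
t=4: a0@(1,0):P a2@(1,4):P a3@(1,0):P a4@(0,0):P a5@(1,0):P a8@(2,0):R a9@(2,0):R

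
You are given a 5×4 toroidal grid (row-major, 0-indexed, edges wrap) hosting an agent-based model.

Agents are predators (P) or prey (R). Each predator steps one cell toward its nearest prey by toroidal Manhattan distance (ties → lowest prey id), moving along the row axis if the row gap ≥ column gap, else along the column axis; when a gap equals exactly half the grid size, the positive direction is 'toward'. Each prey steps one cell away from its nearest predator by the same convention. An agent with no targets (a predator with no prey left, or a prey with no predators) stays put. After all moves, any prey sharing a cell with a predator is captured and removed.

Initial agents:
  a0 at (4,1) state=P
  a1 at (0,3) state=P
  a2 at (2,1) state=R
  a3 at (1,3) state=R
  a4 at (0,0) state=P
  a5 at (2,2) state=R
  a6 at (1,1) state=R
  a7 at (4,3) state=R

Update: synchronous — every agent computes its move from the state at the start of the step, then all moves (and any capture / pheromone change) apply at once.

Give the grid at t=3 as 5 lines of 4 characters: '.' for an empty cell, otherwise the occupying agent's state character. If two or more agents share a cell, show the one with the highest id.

t=1: a0@(3,1):P a1@(1,3):P a2@(1,1):R a3@(2,3):R a4@(1,0):P a5@(1,2):R a6@(2,1):R a7@(3,3):R
t=2: a0@(2,1):P a1@(2,3):P a2@(1,2):R a3@(3,3):R a4@(1,1):P a7@(3,2):R
t=3: a0@(1,1):P a1@(3,3):P a2@(1,3):R a3@(4,3):R a4@(1,2):P a7@(4,2):R

....
.PPR
....
...P
..RR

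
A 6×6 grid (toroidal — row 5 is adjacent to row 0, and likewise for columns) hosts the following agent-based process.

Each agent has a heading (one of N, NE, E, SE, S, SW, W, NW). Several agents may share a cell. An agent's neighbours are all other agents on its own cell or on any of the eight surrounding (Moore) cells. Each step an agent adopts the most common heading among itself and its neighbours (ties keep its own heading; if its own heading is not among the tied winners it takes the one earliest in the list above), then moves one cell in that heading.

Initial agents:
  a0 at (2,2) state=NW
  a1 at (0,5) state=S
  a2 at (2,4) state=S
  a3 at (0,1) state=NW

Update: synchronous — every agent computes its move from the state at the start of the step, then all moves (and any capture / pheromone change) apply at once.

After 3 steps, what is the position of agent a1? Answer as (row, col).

(3, 5)

t=1: a0@(1,1):NW a1@(1,5):S a2@(3,4):S a3@(5,0):NW
t=2: a0@(0,0):NW a1@(2,5):S a2@(4,4):S a3@(4,5):NW
t=3: a0@(5,5):NW a1@(3,5):S a2@(5,4):S a3@(3,4):NW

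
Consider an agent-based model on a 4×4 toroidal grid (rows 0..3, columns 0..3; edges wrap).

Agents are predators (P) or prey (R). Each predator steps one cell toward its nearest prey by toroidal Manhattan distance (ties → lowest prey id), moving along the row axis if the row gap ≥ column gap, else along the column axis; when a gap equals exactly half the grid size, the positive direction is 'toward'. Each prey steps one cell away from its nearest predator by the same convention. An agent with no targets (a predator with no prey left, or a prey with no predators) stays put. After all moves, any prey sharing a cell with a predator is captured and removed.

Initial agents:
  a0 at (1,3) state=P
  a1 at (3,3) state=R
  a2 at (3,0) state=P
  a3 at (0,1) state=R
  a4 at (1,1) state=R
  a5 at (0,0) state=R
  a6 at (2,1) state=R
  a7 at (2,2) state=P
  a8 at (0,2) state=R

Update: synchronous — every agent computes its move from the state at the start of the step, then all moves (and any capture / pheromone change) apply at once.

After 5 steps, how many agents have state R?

1

t=1: a0@(2,3):P a1@(3,2):R a2@(3,3):P a3@(1,1):R a4@(1,0):R a5@(1,0):R a6@(2,0):R a7@(2,1):P a8@(3,2):R
t=2: a0@(2,0):P a1@(3,1):R a2@(3,2):P a3@(0,1):R a4@(0,0):R a5@(0,0):R a6@(2,1):R a7@(1,1):P a8@(3,1):R
t=3: a0@(2,1):P a1@(3,0):R a2@(3,1):P a4@(3,0):R a5@(3,0):R a6@(2,2):R a7@(0,1):P a8@(3,0):R
t=4: a0@(2,2):P a1@(3,3):R a2@(3,0):P a4@(3,3):R a5@(3,3):R a6@(2,3):R a7@(3,1):P a8@(3,3):R
t=5: a0@(2,3):P a2@(3,3):P a6@(2,0):R a7@(3,2):P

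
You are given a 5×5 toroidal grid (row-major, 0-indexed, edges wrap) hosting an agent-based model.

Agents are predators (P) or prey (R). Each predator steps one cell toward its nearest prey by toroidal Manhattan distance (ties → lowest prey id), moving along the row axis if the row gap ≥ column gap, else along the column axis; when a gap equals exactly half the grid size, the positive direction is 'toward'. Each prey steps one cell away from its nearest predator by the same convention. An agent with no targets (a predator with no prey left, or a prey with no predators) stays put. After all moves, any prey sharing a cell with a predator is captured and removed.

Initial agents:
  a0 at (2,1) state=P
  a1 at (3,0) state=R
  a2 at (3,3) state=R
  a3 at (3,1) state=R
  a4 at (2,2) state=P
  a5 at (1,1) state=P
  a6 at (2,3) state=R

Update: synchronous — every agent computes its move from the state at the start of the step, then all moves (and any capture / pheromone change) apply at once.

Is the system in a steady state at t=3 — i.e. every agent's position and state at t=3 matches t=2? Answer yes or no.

t=1: a0@(3,1):P a1@(4,0):R a2@(4,3):R a3@(4,1):R a4@(2,3):P a5@(2,1):P a6@(2,4):R
t=2: a0@(4,1):P a1@(0,0):R a2@(0,3):R a3@(0,1):R a4@(2,4):P a5@(3,1):P a6@(2,0):R
t=3: a0@(0,1):P a1@(1,0):R a2@(0,4):R a3@(1,1):R a4@(2,0):P a5@(4,1):P a6@(2,1):R

no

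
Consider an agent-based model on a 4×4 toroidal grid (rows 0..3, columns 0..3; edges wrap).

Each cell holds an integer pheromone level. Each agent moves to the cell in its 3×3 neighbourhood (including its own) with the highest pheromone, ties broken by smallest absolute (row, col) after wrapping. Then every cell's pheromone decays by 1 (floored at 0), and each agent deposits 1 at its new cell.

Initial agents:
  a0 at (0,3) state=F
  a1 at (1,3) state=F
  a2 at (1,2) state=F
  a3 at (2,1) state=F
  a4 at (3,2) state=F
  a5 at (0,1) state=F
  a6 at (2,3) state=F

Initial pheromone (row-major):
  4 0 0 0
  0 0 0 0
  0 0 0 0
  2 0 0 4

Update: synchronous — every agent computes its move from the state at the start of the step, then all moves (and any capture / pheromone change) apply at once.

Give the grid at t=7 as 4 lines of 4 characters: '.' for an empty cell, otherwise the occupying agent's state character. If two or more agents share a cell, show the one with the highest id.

F...
....
....
....

t=1: a0@(0,0) a1@(0,0) a2@(0,1) a3@(3,0) a4@(3,3) a5@(0,0) a6@(3,3) | pheromone: 6 1 0 0 / 0 0 0 0 / 0 0 0 0 / 2 0 0 5
t=2: a0@(0,0) a1@(0,0) a2@(0,0) a3@(0,0) a4@(0,0) a5@(0,0) a6@(0,0) | pheromone: 12 0 0 0 / 0 0 0 0 / 0 0 0 0 / 1 0 0 4
t=3: a0@(0,0) a1@(0,0) a2@(0,0) a3@(0,0) a4@(0,0) a5@(0,0) a6@(0,0) | pheromone: 18 0 0 0 / 0 0 0 0 / 0 0 0 0 / 0 0 0 3
t=4: a0@(0,0) a1@(0,0) a2@(0,0) a3@(0,0) a4@(0,0) a5@(0,0) a6@(0,0) | pheromone: 24 0 0 0 / 0 0 0 0 / 0 0 0 0 / 0 0 0 2
t=5: a0@(0,0) a1@(0,0) a2@(0,0) a3@(0,0) a4@(0,0) a5@(0,0) a6@(0,0) | pheromone: 30 0 0 0 / 0 0 0 0 / 0 0 0 0 / 0 0 0 1
t=6: a0@(0,0) a1@(0,0) a2@(0,0) a3@(0,0) a4@(0,0) a5@(0,0) a6@(0,0) | pheromone: 36 0 0 0 / 0 0 0 0 / 0 0 0 0 / 0 0 0 0
t=7: a0@(0,0) a1@(0,0) a2@(0,0) a3@(0,0) a4@(0,0) a5@(0,0) a6@(0,0) | pheromone: 42 0 0 0 / 0 0 0 0 / 0 0 0 0 / 0 0 0 0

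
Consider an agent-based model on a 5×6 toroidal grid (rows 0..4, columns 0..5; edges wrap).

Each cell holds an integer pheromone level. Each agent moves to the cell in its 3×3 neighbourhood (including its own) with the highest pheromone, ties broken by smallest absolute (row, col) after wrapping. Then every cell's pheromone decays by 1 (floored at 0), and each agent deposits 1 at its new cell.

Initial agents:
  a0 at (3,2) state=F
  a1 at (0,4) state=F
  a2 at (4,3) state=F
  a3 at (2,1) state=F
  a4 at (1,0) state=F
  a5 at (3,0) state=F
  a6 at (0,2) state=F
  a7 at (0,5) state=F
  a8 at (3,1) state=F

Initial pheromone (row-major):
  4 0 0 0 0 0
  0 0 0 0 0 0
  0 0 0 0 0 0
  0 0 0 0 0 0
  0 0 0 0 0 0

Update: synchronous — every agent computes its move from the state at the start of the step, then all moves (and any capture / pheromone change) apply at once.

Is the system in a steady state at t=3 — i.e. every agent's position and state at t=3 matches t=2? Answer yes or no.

t=1: a0@(2,1) a1@(0,3) a2@(0,2) a3@(1,0) a4@(0,0) a5@(2,0) a6@(0,1) a7@(0,0) a8@(2,0) | pheromone: 5 1 1 1 0 0 / 1 0 0 0 0 0 / 2 1 0 0 0 0 / 0 0 0 0 0 0 / 0 0 0 0 0 0
t=2: a0@(2,0) a1@(0,2) a2@(0,1) a3@(0,0) a4@(0,0) a5@(2,0) a6@(0,0) a7@(0,0) a8@(2,0) | pheromone: 8 1 1 0 0 0 / 0 0 0 0 0 0 / 4 0 0 0 0 0 / 0 0 0 0 0 0 / 0 0 0 0 0 0
t=3: a0@(2,0) a1@(0,1) a2@(0,0) a3@(0,0) a4@(0,0) a5@(2,0) a6@(0,0) a7@(0,0) a8@(2,0) | pheromone: 12 1 0 0 0 0 / 0 0 0 0 0 0 / 6 0 0 0 0 0 / 0 0 0 0 0 0 / 0 0 0 0 0 0

no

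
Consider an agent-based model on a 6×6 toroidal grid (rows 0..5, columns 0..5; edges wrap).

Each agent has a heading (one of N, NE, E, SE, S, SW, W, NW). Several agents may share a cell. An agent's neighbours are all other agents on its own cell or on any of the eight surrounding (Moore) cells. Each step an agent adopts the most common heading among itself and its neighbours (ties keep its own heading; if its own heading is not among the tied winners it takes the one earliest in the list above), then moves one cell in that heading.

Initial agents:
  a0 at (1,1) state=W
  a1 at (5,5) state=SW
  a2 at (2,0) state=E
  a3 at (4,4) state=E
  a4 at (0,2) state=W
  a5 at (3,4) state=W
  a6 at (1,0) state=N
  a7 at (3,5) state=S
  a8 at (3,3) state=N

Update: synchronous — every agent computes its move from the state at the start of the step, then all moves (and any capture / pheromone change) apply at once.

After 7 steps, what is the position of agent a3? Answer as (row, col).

(4, 5)

t=1: a0@(1,0):W a1@(0,4):SW a2@(2,1):E a3@(4,5):E a4@(0,1):W a5@(3,3):W a6@(0,0):N a7@(3,0):E a8@(2,3):N
t=2: a0@(1,5):W a1@(1,3):SW a2@(2,2):E a3@(4,0):E a4@(0,0):W a5@(3,2):W a6@(0,5):W a7@(3,1):E a8@(1,3):N
t=3: a0@(1,4):W a1@(2,2):SW a2@(2,3):E a3@(4,1):E a4@(0,5):W a5@(3,3):E a6@(0,4):W a7@(3,2):E a8@(0,3):N
t=4: a0@(1,3):W a1@(2,3):E a2@(2,4):E a3@(4,2):E a4@(0,4):W a5@(3,4):E a6@(0,3):W a7@(3,3):E a8@(0,2):W
t=5: a0@(1,2):W a1@(2,4):E a2@(2,5):E a3@(4,3):E a4@(0,3):W a5@(3,5):E a6@(0,2):W a7@(3,4):E a8@(0,1):W
t=6: a0@(1,1):W a1@(2,5):E a2@(2,0):E a3@(4,4):E a4@(0,2):W a5@(3,0):E a6@(0,1):W a7@(3,5):E a8@(0,0):W
t=7: a0@(1,0):W a1@(2,0):E a2@(2,1):E a3@(4,5):E a4@(0,1):W a5@(3,1):E a6@(0,0):W a7@(3,0):E a8@(0,5):W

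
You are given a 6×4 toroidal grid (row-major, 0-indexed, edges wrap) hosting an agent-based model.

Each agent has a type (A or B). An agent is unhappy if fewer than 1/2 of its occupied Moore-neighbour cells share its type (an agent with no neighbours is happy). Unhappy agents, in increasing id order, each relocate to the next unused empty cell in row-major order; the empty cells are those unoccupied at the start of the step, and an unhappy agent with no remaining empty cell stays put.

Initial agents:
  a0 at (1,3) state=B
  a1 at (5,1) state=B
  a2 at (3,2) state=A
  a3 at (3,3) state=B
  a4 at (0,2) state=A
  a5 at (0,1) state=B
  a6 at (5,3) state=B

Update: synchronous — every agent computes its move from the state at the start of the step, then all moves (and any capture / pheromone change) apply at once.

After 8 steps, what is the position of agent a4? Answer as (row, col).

t=1: a0@(0,0):B a1@(5,1):B a2@(0,3):A a3@(1,0):B a4@(1,1):A a5@(0,1):B a6@(1,2):B
t=2: a0@(0,0):B a1@(5,1):B a2@(0,2):A a3@(1,0):B a4@(1,3):A a5@(0,1):B a6@(2,0):B
t=3: a0@(0,0):B a1@(5,1):B a2@(0,3):A a3@(1,0):B a4@(1,1):A a5@(0,1):B a6@(2,0):B
t=4: a0@(0,0):B a1@(5,1):B a2@(0,2):A a3@(1,0):B a4@(1,2):A a5@(0,1):B a6@(2,0):B
t=5: a0@(0,0):B a1@(5,1):B a2@(0,3):A a3@(1,0):B a4@(1,2):A a5@(0,1):B a6@(2,0):B
t=6: a0@(0,0):B a1@(5,1):B a2@(0,2):A a3@(1,0):B a4@(1,2):A a5@(0,1):B a6@(2,0):B
t=7: a0@(0,0):B a1@(5,1):B a2@(0,3):A a3@(1,0):B a4@(1,2):A a5@(0,1):B a6@(2,0):B
t=8: a0@(0,0):B a1@(5,1):B a2@(0,2):A a3@(1,0):B a4@(1,2):A a5@(0,1):B a6@(2,0):B

(1, 2)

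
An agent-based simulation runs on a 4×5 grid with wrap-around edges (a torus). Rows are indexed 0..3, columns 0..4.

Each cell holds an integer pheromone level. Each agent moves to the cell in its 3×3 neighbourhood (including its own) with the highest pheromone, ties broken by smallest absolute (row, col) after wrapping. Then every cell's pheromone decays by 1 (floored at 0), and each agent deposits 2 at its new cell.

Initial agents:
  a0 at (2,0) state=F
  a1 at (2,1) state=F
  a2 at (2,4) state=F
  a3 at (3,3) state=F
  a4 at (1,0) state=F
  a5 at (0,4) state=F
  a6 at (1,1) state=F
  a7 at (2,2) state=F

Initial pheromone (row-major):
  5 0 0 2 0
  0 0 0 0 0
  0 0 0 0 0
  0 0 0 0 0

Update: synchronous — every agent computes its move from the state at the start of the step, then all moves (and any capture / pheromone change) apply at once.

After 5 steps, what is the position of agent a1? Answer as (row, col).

t=1: a0@(1,0) a1@(1,0) a2@(1,0) a3@(0,3) a4@(0,0) a5@(0,0) a6@(0,0) a7@(1,1) | pheromone: 10 0 0 3 0 / 6 2 0 0 0 / 0 0 0 0 0 / 0 0 0 0 0
t=2: a0@(0,0) a1@(0,0) a2@(0,0) a3@(0,3) a4@(0,0) a5@(0,0) a6@(0,0) a7@(0,0) | pheromone: 23 0 0 4 0 / 5 1 0 0 0 / 0 0 0 0 0 / 0 0 0 0 0
t=3: a0@(0,0) a1@(0,0) a2@(0,0) a3@(0,3) a4@(0,0) a5@(0,0) a6@(0,0) a7@(0,0) | pheromone: 36 0 0 5 0 / 4 0 0 0 0 / 0 0 0 0 0 / 0 0 0 0 0
t=4: a0@(0,0) a1@(0,0) a2@(0,0) a3@(0,3) a4@(0,0) a5@(0,0) a6@(0,0) a7@(0,0) | pheromone: 49 0 0 6 0 / 3 0 0 0 0 / 0 0 0 0 0 / 0 0 0 0 0
t=5: a0@(0,0) a1@(0,0) a2@(0,0) a3@(0,3) a4@(0,0) a5@(0,0) a6@(0,0) a7@(0,0) | pheromone: 62 0 0 7 0 / 2 0 0 0 0 / 0 0 0 0 0 / 0 0 0 0 0

(0, 0)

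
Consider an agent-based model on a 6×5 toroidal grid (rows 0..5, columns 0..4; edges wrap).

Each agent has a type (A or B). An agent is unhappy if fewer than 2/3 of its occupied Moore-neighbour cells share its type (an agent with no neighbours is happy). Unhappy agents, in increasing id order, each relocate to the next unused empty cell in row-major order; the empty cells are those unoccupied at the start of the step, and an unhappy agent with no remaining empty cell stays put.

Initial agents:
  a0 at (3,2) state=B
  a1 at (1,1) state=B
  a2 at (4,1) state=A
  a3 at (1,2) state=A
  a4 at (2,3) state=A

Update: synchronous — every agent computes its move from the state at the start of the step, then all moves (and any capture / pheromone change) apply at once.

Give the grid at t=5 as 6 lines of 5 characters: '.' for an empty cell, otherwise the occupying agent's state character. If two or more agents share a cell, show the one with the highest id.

B..A.
B.AA.
.....
.....
.....
.....

t=1: a0@(0,0):B a1@(0,1):B a2@(0,2):A a3@(0,3):A a4@(0,4):A
t=2: a0@(1,0):B a1@(1,1):B a2@(1,2):A a3@(0,3):A a4@(1,3):A
t=3: a0@(1,0):B a1@(0,0):B a2@(1,2):A a3@(0,3):A a4@(1,3):A
t=4: (unchanged — steady state)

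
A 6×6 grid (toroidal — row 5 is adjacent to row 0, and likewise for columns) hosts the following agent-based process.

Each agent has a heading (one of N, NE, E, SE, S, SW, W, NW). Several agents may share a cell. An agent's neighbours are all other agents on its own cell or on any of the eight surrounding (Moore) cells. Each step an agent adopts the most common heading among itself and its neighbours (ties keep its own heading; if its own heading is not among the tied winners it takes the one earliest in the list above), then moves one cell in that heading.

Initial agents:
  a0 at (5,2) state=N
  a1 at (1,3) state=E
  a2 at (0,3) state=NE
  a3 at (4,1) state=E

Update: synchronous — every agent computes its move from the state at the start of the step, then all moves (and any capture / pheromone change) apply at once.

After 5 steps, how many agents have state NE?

1

t=1: a0@(4,2):N a1@(1,4):E a2@(5,4):NE a3@(4,2):E
t=2: a0@(3,2):N a1@(1,5):E a2@(4,5):NE a3@(4,3):E
t=3: a0@(2,2):N a1@(1,0):E a2@(3,0):NE a3@(4,4):E
t=4: a0@(1,2):N a1@(1,1):E a2@(2,1):NE a3@(4,5):E
t=5: a0@(0,2):N a1@(1,2):E a2@(1,2):NE a3@(4,0):E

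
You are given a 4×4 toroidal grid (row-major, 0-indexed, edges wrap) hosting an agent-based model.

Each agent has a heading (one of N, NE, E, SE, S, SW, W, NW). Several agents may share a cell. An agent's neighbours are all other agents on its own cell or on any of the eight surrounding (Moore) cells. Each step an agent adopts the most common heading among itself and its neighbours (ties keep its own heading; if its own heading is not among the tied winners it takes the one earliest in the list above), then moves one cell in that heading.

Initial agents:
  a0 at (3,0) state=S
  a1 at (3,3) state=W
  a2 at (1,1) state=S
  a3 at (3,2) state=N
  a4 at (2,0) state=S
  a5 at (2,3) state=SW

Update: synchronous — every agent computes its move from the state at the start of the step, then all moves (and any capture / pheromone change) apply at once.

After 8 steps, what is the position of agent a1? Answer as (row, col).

(3, 3)

t=1: a0@(0,0):S a1@(0,3):S a2@(2,1):S a3@(2,2):N a4@(3,0):S a5@(3,3):S
t=2: a0@(1,0):S a1@(1,3):S a2@(3,1):S a3@(3,2):S a4@(0,0):S a5@(0,3):S
t=3: a0@(2,0):S a1@(2,3):S a2@(0,1):S a3@(0,2):S a4@(1,0):S a5@(1,3):S
t=4: a0@(3,0):S a1@(3,3):S a2@(1,1):S a3@(1,2):S a4@(2,0):S a5@(2,3):S
t=5: a0@(0,0):S a1@(0,3):S a2@(2,1):S a3@(2,2):S a4@(3,0):S a5@(3,3):S
t=6: a0@(1,0):S a1@(1,3):S a2@(3,1):S a3@(3,2):S a4@(0,0):S a5@(0,3):S
t=7: a0@(2,0):S a1@(2,3):S a2@(0,1):S a3@(0,2):S a4@(1,0):S a5@(1,3):S
t=8: a0@(3,0):S a1@(3,3):S a2@(1,1):S a3@(1,2):S a4@(2,0):S a5@(2,3):S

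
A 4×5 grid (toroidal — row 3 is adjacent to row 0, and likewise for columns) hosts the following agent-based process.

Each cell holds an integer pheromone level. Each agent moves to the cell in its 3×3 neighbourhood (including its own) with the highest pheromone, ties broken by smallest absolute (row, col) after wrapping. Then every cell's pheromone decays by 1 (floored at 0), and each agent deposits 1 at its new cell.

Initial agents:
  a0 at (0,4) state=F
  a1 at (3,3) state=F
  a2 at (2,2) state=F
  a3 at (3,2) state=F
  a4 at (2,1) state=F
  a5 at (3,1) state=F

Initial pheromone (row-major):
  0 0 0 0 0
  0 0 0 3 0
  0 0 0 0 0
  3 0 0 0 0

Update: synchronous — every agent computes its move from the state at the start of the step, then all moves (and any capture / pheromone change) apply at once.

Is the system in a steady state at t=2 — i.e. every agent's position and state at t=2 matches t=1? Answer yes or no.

no

t=1: a0@(1,3) a1@(0,2) a2@(1,3) a3@(0,1) a4@(3,0) a5@(3,0) | pheromone: 0 1 1 0 0 / 0 0 0 4 0 / 0 0 0 0 0 / 4 0 0 0 0
t=2: a0@(1,3) a1@(1,3) a2@(1,3) a3@(3,0) a4@(3,0) a5@(3,0) | pheromone: 0 0 0 0 0 / 0 0 0 6 0 / 0 0 0 0 0 / 6 0 0 0 0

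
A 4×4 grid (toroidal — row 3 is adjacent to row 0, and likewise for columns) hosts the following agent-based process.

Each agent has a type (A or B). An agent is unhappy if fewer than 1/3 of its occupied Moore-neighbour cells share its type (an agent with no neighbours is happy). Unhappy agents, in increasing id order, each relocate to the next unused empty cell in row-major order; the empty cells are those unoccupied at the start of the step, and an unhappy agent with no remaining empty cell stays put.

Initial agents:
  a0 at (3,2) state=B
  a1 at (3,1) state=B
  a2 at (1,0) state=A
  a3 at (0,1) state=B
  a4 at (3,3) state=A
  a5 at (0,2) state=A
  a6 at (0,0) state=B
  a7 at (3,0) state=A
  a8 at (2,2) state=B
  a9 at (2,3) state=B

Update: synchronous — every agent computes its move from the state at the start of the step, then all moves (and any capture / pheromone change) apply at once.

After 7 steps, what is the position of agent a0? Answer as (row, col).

t=1: a0@(3,2):B a1@(3,1):B a2@(0,3):A a3@(0,1):B a4@(3,3):A a5@(1,1):A a6@(0,0):B a7@(1,2):A a8@(2,2):B a9@(2,3):B
t=2: a0@(3,2):B a1@(3,1):B a2@(0,3):A a3@(0,1):B a4@(0,2):A a5@(1,0):A a6@(0,0):B a7@(1,2):A a8@(2,2):B a9@(2,3):B
t=3: a0@(3,2):B a1@(3,1):B a2@(0,3):A a3@(0,1):B a4@(0,2):A a5@(1,1):A a6@(0,0):B a7@(1,2):A a8@(2,2):B a9@(2,3):B
t=4: (unchanged — steady state)

(3, 2)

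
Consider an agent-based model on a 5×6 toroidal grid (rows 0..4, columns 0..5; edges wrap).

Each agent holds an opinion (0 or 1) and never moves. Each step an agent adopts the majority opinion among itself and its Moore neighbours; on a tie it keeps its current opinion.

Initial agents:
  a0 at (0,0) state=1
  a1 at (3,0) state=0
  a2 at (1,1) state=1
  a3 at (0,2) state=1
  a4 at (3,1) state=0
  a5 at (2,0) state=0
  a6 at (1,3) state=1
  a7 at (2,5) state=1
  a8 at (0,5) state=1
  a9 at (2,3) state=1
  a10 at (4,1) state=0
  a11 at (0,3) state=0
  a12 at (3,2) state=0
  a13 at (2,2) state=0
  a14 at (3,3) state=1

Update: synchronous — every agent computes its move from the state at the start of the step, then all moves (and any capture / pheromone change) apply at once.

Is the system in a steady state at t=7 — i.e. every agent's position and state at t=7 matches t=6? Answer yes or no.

t=1: a0@(0,0):1 a1@(3,0):0 a2@(1,1):1 a3@(0,2):1 a4@(3,1):0 a5@(2,0):0 a6@(1,3):1 a7@(2,5):0 a8@(0,5):1 a9@(2,3):1 a10@(4,1):0 a11@(0,3):1 a12@(3,2):0 a13@(2,2):1 a14@(3,3):1
t=2: (unchanged — steady state)

yes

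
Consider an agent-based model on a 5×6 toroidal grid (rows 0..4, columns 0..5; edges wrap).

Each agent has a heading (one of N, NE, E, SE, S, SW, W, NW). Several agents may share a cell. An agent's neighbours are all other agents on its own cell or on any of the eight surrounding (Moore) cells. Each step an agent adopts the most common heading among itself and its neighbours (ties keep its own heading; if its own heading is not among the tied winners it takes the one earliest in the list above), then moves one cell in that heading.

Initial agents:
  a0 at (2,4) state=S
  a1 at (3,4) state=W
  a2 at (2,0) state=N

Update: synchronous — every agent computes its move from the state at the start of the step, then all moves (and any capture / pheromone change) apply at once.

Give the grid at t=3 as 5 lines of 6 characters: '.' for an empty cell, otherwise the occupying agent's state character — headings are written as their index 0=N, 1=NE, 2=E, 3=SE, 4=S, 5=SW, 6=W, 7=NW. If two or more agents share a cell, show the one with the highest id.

t=1: a0@(3,4):S a1@(3,3):W a2@(1,0):N
t=2: a0@(4,4):S a1@(3,2):W a2@(0,0):N
t=3: a0@(0,4):S a1@(3,1):W a2@(4,0):N

....4.
......
......
.6....
0.....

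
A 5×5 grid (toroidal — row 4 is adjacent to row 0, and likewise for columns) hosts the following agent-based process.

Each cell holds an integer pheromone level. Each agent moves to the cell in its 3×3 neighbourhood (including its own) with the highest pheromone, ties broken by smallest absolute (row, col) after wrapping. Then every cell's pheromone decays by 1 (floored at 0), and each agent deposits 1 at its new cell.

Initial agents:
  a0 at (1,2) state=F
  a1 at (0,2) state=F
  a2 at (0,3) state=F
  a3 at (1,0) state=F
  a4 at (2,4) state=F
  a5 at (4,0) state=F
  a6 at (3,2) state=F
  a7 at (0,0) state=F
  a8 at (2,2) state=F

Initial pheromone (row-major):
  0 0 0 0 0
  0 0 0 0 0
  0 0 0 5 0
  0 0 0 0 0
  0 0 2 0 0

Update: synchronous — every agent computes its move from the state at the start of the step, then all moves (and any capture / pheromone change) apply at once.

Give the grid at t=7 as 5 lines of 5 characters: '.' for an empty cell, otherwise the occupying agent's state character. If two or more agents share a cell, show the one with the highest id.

t=1: a0@(2,3) a1@(4,2) a2@(4,2) a3@(0,0) a4@(2,3) a5@(0,0) a6@(2,3) a7@(0,0) a8@(2,3) | pheromone: 3 0 0 0 0 / 0 0 0 0 0 / 0 0 0 8 0 / 0 0 0 0 0 / 0 0 3 0 0
t=2: a0@(2,3) a1@(4,2) a2@(4,2) a3@(0,0) a4@(2,3) a5@(0,0) a6@(2,3) a7@(0,0) a8@(2,3) | pheromone: 5 0 0 0 0 / 0 0 0 0 0 / 0 0 0 11 0 / 0 0 0 0 0 / 0 0 4 0 0
t=3: a0@(2,3) a1@(4,2) a2@(4,2) a3@(0,0) a4@(2,3) a5@(0,0) a6@(2,3) a7@(0,0) a8@(2,3) | pheromone: 7 0 0 0 0 / 0 0 0 0 0 / 0 0 0 14 0 / 0 0 0 0 0 / 0 0 5 0 0
t=4: a0@(2,3) a1@(4,2) a2@(4,2) a3@(0,0) a4@(2,3) a5@(0,0) a6@(2,3) a7@(0,0) a8@(2,3) | pheromone: 9 0 0 0 0 / 0 0 0 0 0 / 0 0 0 17 0 / 0 0 0 0 0 / 0 0 6 0 0
t=5: a0@(2,3) a1@(4,2) a2@(4,2) a3@(0,0) a4@(2,3) a5@(0,0) a6@(2,3) a7@(0,0) a8@(2,3) | pheromone: 11 0 0 0 0 / 0 0 0 0 0 / 0 0 0 20 0 / 0 0 0 0 0 / 0 0 7 0 0
t=6: a0@(2,3) a1@(4,2) a2@(4,2) a3@(0,0) a4@(2,3) a5@(0,0) a6@(2,3) a7@(0,0) a8@(2,3) | pheromone: 13 0 0 0 0 / 0 0 0 0 0 / 0 0 0 23 0 / 0 0 0 0 0 / 0 0 8 0 0
t=7: a0@(2,3) a1@(4,2) a2@(4,2) a3@(0,0) a4@(2,3) a5@(0,0) a6@(2,3) a7@(0,0) a8@(2,3) | pheromone: 15 0 0 0 0 / 0 0 0 0 0 / 0 0 0 26 0 / 0 0 0 0 0 / 0 0 9 0 0

F....
.....
...F.
.....
..F..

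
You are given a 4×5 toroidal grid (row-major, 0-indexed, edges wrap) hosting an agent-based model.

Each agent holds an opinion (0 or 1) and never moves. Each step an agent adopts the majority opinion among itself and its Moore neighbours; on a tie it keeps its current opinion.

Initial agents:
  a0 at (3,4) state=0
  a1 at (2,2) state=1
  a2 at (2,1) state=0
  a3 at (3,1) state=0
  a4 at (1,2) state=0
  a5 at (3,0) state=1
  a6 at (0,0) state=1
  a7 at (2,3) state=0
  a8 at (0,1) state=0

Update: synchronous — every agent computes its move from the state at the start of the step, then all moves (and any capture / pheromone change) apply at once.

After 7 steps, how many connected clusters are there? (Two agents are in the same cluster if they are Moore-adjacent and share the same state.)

t=1: a0@(3,4):0 a1@(2,2):0 a2@(2,1):0 a3@(3,1):0 a4@(1,2):0 a5@(3,0):0 a6@(0,0):0 a7@(2,3):0 a8@(0,1):0
t=2: (unchanged — steady state)

1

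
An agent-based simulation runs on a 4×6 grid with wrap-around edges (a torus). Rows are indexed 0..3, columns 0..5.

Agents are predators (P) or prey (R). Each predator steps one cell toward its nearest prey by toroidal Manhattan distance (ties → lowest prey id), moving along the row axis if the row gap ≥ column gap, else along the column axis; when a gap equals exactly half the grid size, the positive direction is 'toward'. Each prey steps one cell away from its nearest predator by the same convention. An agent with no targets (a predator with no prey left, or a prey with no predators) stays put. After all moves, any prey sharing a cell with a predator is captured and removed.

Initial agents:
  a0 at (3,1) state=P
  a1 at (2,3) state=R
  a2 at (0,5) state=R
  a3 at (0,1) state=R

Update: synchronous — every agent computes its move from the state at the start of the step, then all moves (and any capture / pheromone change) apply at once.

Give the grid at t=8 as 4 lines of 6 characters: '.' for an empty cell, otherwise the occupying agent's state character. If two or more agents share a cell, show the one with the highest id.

t=1: a0@(0,1):P a1@(2,4):R a2@(0,4):R a3@(1,1):R
t=2: a0@(1,1):P a1@(2,3):R a2@(0,3):R a3@(2,1):R
t=3: a0@(2,1):P a1@(2,4):R a2@(0,4):R a3@(3,1):R
t=4: a0@(3,1):P a1@(2,3):R a2@(0,3):R a3@(0,1):R
t=5: a0@(0,1):P a1@(2,4):R a2@(0,4):R a3@(1,1):R
t=6: a0@(1,1):P a1@(2,3):R a2@(0,3):R a3@(2,1):R
t=7: a0@(2,1):P a1@(2,4):R a2@(0,4):R a3@(3,1):R
t=8: a0@(3,1):P a1@(2,3):R a2@(0,3):R a3@(0,1):R

.R.R..
......
...R..
.P....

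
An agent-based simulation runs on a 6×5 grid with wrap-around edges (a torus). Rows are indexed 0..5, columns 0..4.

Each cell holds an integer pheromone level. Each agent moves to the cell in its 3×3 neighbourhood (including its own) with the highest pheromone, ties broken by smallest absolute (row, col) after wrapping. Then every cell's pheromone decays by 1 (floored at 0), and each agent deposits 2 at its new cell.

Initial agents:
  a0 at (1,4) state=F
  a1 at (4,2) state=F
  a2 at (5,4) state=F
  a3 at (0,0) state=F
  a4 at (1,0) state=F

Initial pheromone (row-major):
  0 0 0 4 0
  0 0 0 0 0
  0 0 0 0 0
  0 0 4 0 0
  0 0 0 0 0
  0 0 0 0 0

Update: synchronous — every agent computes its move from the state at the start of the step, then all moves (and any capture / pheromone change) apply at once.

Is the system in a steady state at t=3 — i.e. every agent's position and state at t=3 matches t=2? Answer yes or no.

t=1: a0@(0,3) a1@(3,2) a2@(0,3) a3@(0,0) a4@(0,0) | pheromone: 4 0 0 7 0 / 0 0 0 0 0 / 0 0 0 0 0 / 0 0 5 0 0 / 0 0 0 0 0 / 0 0 0 0 0
t=2: a0@(0,3) a1@(3,2) a2@(0,3) a3@(0,0) a4@(0,0) | pheromone: 7 0 0 10 0 / 0 0 0 0 0 / 0 0 0 0 0 / 0 0 6 0 0 / 0 0 0 0 0 / 0 0 0 0 0
t=3: a0@(0,3) a1@(3,2) a2@(0,3) a3@(0,0) a4@(0,0) | pheromone: 10 0 0 13 0 / 0 0 0 0 0 / 0 0 0 0 0 / 0 0 7 0 0 / 0 0 0 0 0 / 0 0 0 0 0

yes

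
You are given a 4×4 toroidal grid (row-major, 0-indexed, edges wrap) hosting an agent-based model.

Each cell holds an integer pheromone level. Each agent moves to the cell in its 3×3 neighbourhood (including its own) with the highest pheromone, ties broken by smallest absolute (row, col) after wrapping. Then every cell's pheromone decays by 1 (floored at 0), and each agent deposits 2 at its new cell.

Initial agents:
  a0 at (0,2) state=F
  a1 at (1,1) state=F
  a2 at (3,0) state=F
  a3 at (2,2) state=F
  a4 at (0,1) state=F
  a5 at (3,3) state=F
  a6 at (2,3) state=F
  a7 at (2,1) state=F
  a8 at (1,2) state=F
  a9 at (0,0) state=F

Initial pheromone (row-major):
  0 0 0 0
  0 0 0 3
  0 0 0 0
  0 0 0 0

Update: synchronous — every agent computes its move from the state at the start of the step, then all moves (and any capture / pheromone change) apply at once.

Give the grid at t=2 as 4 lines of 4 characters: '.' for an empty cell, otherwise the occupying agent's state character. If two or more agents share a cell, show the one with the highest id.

t=1: a0@(1,3) a1@(0,0) a2@(0,0) a3@(1,3) a4@(0,0) a5@(0,0) a6@(1,3) a7@(1,0) a8@(1,3) a9@(1,3) | pheromone: 8 0 0 0 / 2 0 0 12 / 0 0 0 0 / 0 0 0 0
t=2: a0@(1,3) a1@(1,3) a2@(1,3) a3@(1,3) a4@(1,3) a5@(1,3) a6@(1,3) a7@(1,3) a8@(1,3) a9@(1,3) | pheromone: 7 0 0 0 / 1 0 0 31 / 0 0 0 0 / 0 0 0 0

....
...F
....
....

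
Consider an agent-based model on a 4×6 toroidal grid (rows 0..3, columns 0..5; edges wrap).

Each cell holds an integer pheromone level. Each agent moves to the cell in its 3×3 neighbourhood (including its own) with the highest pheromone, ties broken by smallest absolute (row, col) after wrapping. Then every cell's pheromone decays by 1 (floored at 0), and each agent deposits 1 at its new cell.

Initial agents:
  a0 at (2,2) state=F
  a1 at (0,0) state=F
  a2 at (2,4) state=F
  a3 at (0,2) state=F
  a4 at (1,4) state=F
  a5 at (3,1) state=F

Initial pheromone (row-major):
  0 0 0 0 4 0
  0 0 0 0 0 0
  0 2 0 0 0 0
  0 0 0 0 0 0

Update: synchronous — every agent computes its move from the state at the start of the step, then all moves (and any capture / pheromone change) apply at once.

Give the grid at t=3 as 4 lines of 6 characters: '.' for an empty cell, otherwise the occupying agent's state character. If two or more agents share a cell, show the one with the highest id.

t=1: a0@(2,1) a1@(0,0) a2@(1,3) a3@(0,1) a4@(0,4) a5@(2,1) | pheromone: 1 1 0 0 4 0 / 0 0 0 1 0 0 / 0 3 0 0 0 0 / 0 0 0 0 0 0
t=2: a0@(2,1) a1@(0,0) a2@(0,4) a3@(0,0) a4@(0,4) a5@(2,1) | pheromone: 2 0 0 0 5 0 / 0 0 0 0 0 0 / 0 4 0 0 0 0 / 0 0 0 0 0 0
t=3: a0@(2,1) a1@(0,0) a2@(0,4) a3@(0,0) a4@(0,4) a5@(2,1) | pheromone: 3 0 0 0 6 0 / 0 0 0 0 0 0 / 0 5 0 0 0 0 / 0 0 0 0 0 0

F...F.
......
.F....
......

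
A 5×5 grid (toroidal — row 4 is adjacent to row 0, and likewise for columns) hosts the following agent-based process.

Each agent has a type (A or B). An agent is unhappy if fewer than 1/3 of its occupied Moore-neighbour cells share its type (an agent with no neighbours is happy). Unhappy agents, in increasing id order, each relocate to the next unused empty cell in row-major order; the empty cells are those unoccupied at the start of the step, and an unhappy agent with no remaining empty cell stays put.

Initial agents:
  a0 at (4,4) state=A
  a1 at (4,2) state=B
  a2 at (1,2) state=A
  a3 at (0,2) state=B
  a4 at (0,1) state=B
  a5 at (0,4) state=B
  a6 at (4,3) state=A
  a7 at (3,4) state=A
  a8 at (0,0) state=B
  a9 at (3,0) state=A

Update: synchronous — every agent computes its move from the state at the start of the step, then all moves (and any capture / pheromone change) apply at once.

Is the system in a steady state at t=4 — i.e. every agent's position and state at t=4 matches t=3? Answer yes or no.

yes

t=1: a0@(4,4):A a1@(4,2):B a2@(0,3):A a3@(0,2):B a4@(0,1):B a5@(0,4):B a6@(4,3):A a7@(3,4):A a8@(0,0):B a9@(3,0):A
t=2: a0@(4,4):A a1@(4,2):B a2@(0,3):A a3@(0,2):B a4@(0,1):B a5@(1,0):B a6@(4,3):A a7@(3,4):A a8@(0,0):B a9@(3,0):A
t=3: (unchanged — steady state)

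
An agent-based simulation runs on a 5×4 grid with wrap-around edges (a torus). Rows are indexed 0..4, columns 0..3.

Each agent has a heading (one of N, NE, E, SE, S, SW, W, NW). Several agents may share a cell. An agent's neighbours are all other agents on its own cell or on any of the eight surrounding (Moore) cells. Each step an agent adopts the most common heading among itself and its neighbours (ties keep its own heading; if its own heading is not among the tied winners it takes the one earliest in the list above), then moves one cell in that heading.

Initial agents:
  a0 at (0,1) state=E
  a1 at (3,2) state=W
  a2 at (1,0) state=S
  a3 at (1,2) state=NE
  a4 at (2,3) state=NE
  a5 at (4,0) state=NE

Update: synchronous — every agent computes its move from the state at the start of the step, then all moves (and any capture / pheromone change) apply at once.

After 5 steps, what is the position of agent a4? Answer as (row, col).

(2, 0)

t=1: a0@(4,2):NE a1@(3,1):W a2@(2,0):S a3@(0,3):NE a4@(1,0):NE a5@(3,1):NE
t=2: a0@(3,3):NE a1@(2,2):NE a2@(1,1):NE a3@(4,0):NE a4@(0,1):NE a5@(2,2):NE
t=3: a0@(2,0):NE a1@(1,3):NE a2@(0,2):NE a3@(3,1):NE a4@(4,2):NE a5@(1,3):NE
t=4: a0@(1,1):NE a1@(0,0):NE a2@(4,3):NE a3@(2,2):NE a4@(3,3):NE a5@(0,0):NE
t=5: a0@(0,2):NE a1@(4,1):NE a2@(3,0):NE a3@(1,3):NE a4@(2,0):NE a5@(4,1):NE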